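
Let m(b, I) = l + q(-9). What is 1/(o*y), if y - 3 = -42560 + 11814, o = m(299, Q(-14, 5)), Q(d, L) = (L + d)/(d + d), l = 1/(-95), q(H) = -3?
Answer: 95/8792498 ≈ 1.0805e-5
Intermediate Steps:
l = -1/95 ≈ -0.010526
Q(d, L) = (L + d)/(2*d) (Q(d, L) = (L + d)/((2*d)) = (L + d)*(1/(2*d)) = (L + d)/(2*d))
m(b, I) = -286/95 (m(b, I) = -1/95 - 3 = -286/95)
o = -286/95 ≈ -3.0105
y = -30743 (y = 3 + (-42560 + 11814) = 3 - 30746 = -30743)
1/(o*y) = 1/(-286/95*(-30743)) = -95/286*(-1/30743) = 95/8792498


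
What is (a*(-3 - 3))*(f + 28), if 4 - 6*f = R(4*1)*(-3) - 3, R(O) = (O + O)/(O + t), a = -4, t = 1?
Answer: 3596/5 ≈ 719.20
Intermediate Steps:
R(O) = 2*O/(1 + O) (R(O) = (O + O)/(O + 1) = (2*O)/(1 + O) = 2*O/(1 + O))
f = 59/30 (f = ⅔ - ((2*(4*1)/(1 + 4*1))*(-3) - 3)/6 = ⅔ - ((2*4/(1 + 4))*(-3) - 3)/6 = ⅔ - ((2*4/5)*(-3) - 3)/6 = ⅔ - ((2*4*(⅕))*(-3) - 3)/6 = ⅔ - ((8/5)*(-3) - 3)/6 = ⅔ - (-24/5 - 3)/6 = ⅔ - ⅙*(-39/5) = ⅔ + 13/10 = 59/30 ≈ 1.9667)
(a*(-3 - 3))*(f + 28) = (-4*(-3 - 3))*(59/30 + 28) = -4*(-6)*(899/30) = 24*(899/30) = 3596/5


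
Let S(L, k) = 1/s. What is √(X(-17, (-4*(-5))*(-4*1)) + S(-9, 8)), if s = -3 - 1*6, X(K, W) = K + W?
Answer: I*√874/3 ≈ 9.8545*I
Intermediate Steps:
s = -9 (s = -3 - 6 = -9)
S(L, k) = -⅑ (S(L, k) = 1/(-9) = -⅑)
√(X(-17, (-4*(-5))*(-4*1)) + S(-9, 8)) = √((-17 + (-4*(-5))*(-4*1)) - ⅑) = √((-17 + 20*(-4)) - ⅑) = √((-17 - 80) - ⅑) = √(-97 - ⅑) = √(-874/9) = I*√874/3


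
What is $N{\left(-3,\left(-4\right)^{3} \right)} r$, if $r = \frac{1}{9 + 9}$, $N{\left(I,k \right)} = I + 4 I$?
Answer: $- \frac{5}{6} \approx -0.83333$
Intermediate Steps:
$N{\left(I,k \right)} = 5 I$
$r = \frac{1}{18} \approx 0.055556$
$N{\left(-3,\left(-4\right)^{3} \right)} r = 5 \left(-3\right) \frac{1}{18} = \left(-15\right) \frac{1}{18} = - \frac{5}{6}$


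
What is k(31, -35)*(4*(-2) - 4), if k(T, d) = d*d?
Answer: -14700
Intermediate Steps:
k(T, d) = d²
k(31, -35)*(4*(-2) - 4) = (-35)²*(4*(-2) - 4) = 1225*(-8 - 4) = 1225*(-12) = -14700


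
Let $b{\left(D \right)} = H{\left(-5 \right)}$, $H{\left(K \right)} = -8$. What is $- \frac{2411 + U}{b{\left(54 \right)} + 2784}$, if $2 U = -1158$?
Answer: $- \frac{229}{347} \approx -0.65994$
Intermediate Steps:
$U = -579$ ($U = \frac{1}{2} \left(-1158\right) = -579$)
$b{\left(D \right)} = -8$
$- \frac{2411 + U}{b{\left(54 \right)} + 2784} = - \frac{2411 - 579}{-8 + 2784} = - \frac{1832}{2776} = \left(-1\right) \frac{229}{347} = - \frac{229}{347}$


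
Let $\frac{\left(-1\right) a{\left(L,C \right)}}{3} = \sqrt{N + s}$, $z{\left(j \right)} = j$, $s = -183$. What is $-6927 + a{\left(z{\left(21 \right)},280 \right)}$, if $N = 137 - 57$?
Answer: $-6927 - 3 i \sqrt{103} \approx -6927.0 - 30.447 i$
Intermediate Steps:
$N = 80$ ($N = 137 - 57 = 80$)
$a{\left(L,C \right)} = - 3 i \sqrt{103}$ ($a{\left(L,C \right)} = - 3 \sqrt{80 - 183} = - 3 \sqrt{-103} = - 3 i \sqrt{103}$)
$-6927 + a{\left(z{\left(21 \right)},280 \right)} = -6927 - 3 i \sqrt{103}$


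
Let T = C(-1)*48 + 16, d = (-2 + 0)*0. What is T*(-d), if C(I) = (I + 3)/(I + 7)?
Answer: 0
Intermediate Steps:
C(I) = (3 + I)/(7 + I)
d = 0 (d = -2*0 = 0)
T = 32 (T = ((3 - 1)/(7 - 1))*48 + 16 = (2/6)*48 + 16 = ((1/6)*2)*48 + 16 = (1/3)*48 + 16 = 16 + 16 = 32)
T*(-d) = 32*(-1*0) = 32*0 = 0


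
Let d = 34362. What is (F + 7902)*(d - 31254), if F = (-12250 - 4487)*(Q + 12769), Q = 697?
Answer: -700457854320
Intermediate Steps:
F = -225380442 (F = (-12250 - 4487)*(697 + 12769) = -16737*13466 = -225380442)
(F + 7902)*(d - 31254) = (-225380442 + 7902)*(34362 - 31254) = -225372540*3108 = -700457854320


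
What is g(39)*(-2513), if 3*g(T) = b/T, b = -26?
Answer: 5026/9 ≈ 558.44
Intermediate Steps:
g(T) = -26/(3*T) (g(T) = (-26/T)/3 = -26/(3*T))
g(39)*(-2513) = -26/3/39*(-2513) = -26/3*1/39*(-2513) = -2/9*(-2513) = 5026/9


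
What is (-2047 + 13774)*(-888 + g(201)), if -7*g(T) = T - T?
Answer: -10413576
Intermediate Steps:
g(T) = 0 (g(T) = -(T - T)/7 = -⅐*0 = 0)
(-2047 + 13774)*(-888 + g(201)) = (-2047 + 13774)*(-888 + 0) = 11727*(-888) = -10413576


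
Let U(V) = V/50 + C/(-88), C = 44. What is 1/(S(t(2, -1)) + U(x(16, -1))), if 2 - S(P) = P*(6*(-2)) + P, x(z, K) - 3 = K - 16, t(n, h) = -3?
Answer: -50/1589 ≈ -0.031466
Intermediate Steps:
x(z, K) = -13 + K (x(z, K) = 3 + (K - 16) = 3 + (-16 + K) = -13 + K)
S(P) = 2 + 11*P (S(P) = 2 - (P*(6*(-2)) + P) = 2 - (P*(-12) + P) = 2 - (-12*P + P) = 2 - (-11)*P = 2 + 11*P)
U(V) = -1/2 + V/50 (U(V) = V/50 + 44/(-88) = V*(1/50) + 44*(-1/88) = V/50 - 1/2 = -1/2 + V/50)
1/(S(t(2, -1)) + U(x(16, -1))) = 1/((2 + 11*(-3)) + (-1/2 + (-13 - 1)/50)) = 1/((2 - 33) + (-1/2 + (1/50)*(-14))) = 1/(-31 + (-1/2 - 7/25)) = 1/(-31 - 39/50) = 1/(-1589/50) = -50/1589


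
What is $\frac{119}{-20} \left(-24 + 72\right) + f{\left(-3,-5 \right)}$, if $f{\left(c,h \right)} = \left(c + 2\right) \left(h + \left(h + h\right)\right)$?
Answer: $- \frac{1353}{5} \approx -270.6$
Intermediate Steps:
$f{\left(c,h \right)} = 3 h \left(2 + c\right)$ ($f{\left(c,h \right)} = \left(2 + c\right) \left(h + 2 h\right) = \left(2 + c\right) 3 h = 3 h \left(2 + c\right)$)
$\frac{119}{-20} \left(-24 + 72\right) + f{\left(-3,-5 \right)} = \frac{119}{-20} \left(-24 + 72\right) + 3 \left(-5\right) \left(2 - 3\right) = 119 \left(- \frac{1}{20}\right) 48 + 3 \left(-5\right) \left(-1\right) = \left(- \frac{119}{20}\right) 48 + 15 = - \frac{1428}{5} + 15 = - \frac{1353}{5}$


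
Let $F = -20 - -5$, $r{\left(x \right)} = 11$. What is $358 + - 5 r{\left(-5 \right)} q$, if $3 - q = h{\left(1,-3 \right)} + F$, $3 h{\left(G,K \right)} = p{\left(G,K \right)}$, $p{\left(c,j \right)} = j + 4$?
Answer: $- \frac{1841}{3} \approx -613.67$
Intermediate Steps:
$p{\left(c,j \right)} = 4 + j$
$h{\left(G,K \right)} = \frac{4}{3} + \frac{K}{3}$ ($h{\left(G,K \right)} = \frac{4 + K}{3} = \frac{4}{3} + \frac{K}{3}$)
$F = -15$ ($F = -20 + 5 = -15$)
$q = \frac{53}{3}$ ($q = 3 - \left(\left(\frac{4}{3} + \frac{1}{3} \left(-3\right)\right) - 15\right) = 3 - \left(\left(\frac{4}{3} - 1\right) - 15\right) = 3 - \left(\frac{1}{3} - 15\right) = 3 - - \frac{44}{3} = 3 + \frac{44}{3} = \frac{53}{3} \approx 17.667$)
$358 + - 5 r{\left(-5 \right)} q = 358 + \left(-5\right) 11 \cdot \frac{53}{3} = 358 - \frac{2915}{3} = - \frac{1841}{3}$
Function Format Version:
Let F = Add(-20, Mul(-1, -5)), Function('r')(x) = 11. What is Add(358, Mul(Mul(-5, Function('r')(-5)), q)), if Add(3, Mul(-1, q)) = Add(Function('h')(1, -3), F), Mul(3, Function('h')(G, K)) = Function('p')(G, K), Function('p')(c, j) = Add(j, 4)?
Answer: Rational(-1841, 3) ≈ -613.67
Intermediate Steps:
Function('p')(c, j) = Add(4, j)
Function('h')(G, K) = Add(Rational(4, 3), Mul(Rational(1, 3), K)) (Function('h')(G, K) = Mul(Rational(1, 3), Add(4, K)) = Add(Rational(4, 3), Mul(Rational(1, 3), K)))
F = -15 (F = Add(-20, 5) = -15)
q = Rational(53, 3) (q = Add(3, Mul(-1, Add(Add(Rational(4, 3), Mul(Rational(1, 3), -3)), -15))) = Add(3, Mul(-1, Add(Add(Rational(4, 3), -1), -15))) = Add(3, Mul(-1, Add(Rational(1, 3), -15))) = Add(3, Mul(-1, Rational(-44, 3))) = Add(3, Rational(44, 3)) = Rational(53, 3) ≈ 17.667)
Add(358, Mul(Mul(-5, Function('r')(-5)), q)) = Add(358, Mul(Mul(-5, 11), Rational(53, 3))) = Add(358, Mul(-55, Rational(53, 3))) = Add(358, Rational(-2915, 3)) = Rational(-1841, 3)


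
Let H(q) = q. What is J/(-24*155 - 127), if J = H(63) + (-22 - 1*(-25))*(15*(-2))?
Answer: 27/3847 ≈ 0.0070185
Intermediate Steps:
J = -27 (J = 63 + (-22 - 1*(-25))*(15*(-2)) = 63 + (-22 + 25)*(-30) = 63 + 3*(-30) = 63 - 90 = -27)
J/(-24*155 - 127) = -27/(-24*155 - 127) = -27/(-3720 - 127) = -27/(-3847) = -27*(-1/3847) = 27/3847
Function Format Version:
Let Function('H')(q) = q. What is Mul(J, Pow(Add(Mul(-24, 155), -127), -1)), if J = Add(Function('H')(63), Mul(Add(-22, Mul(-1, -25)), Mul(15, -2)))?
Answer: Rational(27, 3847) ≈ 0.0070185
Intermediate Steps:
J = -27 (J = Add(63, Mul(Add(-22, Mul(-1, -25)), Mul(15, -2))) = Add(63, Mul(Add(-22, 25), -30)) = Add(63, Mul(3, -30)) = Add(63, -90) = -27)
Mul(J, Pow(Add(Mul(-24, 155), -127), -1)) = Mul(-27, Pow(Add(Mul(-24, 155), -127), -1)) = Mul(-27, Pow(Add(-3720, -127), -1)) = Mul(-27, Pow(-3847, -1)) = Mul(-27, Rational(-1, 3847)) = Rational(27, 3847)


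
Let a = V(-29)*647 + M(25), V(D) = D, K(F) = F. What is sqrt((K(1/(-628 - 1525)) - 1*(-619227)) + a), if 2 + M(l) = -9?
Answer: 2*sqrt(695836309531)/2153 ≈ 774.89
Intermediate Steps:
M(l) = -11 (M(l) = -2 - 9 = -11)
a = -18774 (a = -29*647 - 11 = -18763 - 11 = -18774)
sqrt((K(1/(-628 - 1525)) - 1*(-619227)) + a) = sqrt((1/(-628 - 1525) - 1*(-619227)) - 18774) = sqrt((1/(-2153) + 619227) - 18774) = sqrt((-1/2153 + 619227) - 18774) = sqrt(1333195730/2153 - 18774) = sqrt(1292775308/2153) = 2*sqrt(695836309531)/2153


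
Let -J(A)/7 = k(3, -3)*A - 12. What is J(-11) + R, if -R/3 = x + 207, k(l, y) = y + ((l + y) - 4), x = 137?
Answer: -1487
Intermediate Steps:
k(l, y) = -4 + l + 2*y (k(l, y) = y + (-4 + l + y) = -4 + l + 2*y)
R = -1032 (R = -3*(137 + 207) = -3*344 = -1032)
J(A) = 84 + 49*A (J(A) = -7*((-4 + 3 + 2*(-3))*A - 12) = -7*((-4 + 3 - 6)*A - 12) = -7*(-7*A - 12) = -7*(-12 - 7*A) = 84 + 49*A)
J(-11) + R = (84 + 49*(-11)) - 1032 = (84 - 539) - 1032 = -455 - 1032 = -1487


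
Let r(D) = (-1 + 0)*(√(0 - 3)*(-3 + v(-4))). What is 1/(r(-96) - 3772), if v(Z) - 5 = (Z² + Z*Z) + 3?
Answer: I/(-3772*I + 37*√3) ≈ -0.00026503 + 4.5029e-6*I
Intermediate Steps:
v(Z) = 8 + 2*Z² (v(Z) = 5 + ((Z² + Z*Z) + 3) = 5 + ((Z² + Z²) + 3) = 5 + (2*Z² + 3) = 5 + (3 + 2*Z²) = 8 + 2*Z²)
r(D) = -37*I*√3 (r(D) = (-1 + 0)*(√(0 - 3)*(-3 + (8 + 2*(-4)²))) = -√(-3)*(-3 + (8 + 2*16)) = -I*√3*(-3 + (8 + 32)) = -I*√3*(-3 + 40) = -I*√3*37 = -37*I*√3)
1/(r(-96) - 3772) = 1/(-37*I*√3 - 3772) = 1/(-3772 - 37*I*√3)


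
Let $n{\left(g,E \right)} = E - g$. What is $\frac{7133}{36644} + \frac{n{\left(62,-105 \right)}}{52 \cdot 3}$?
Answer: $- \frac{312925}{357279} \approx -0.87586$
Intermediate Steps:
$\frac{7133}{36644} + \frac{n{\left(62,-105 \right)}}{52 \cdot 3} = \frac{7133}{36644} + \frac{-105 - 62}{52 \cdot 3} = 7133 \cdot \frac{1}{36644} + \frac{-105 - 62}{156} = \frac{7133}{36644} - \frac{167}{156} = - \frac{312925}{357279}$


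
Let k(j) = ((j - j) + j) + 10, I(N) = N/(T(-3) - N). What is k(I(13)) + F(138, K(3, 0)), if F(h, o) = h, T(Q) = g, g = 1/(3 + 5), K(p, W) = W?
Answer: 15140/103 ≈ 146.99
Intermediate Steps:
g = ⅛ (g = 1/8 = ⅛ ≈ 0.12500)
T(Q) = ⅛
I(N) = N/(⅛ - N)
k(j) = 10 + j (k(j) = (0 + j) + 10 = j + 10 = 10 + j)
k(I(13)) + F(138, K(3, 0)) = (10 - 8*13/(-1 + 8*13)) + 138 = (10 - 8*13/(-1 + 104)) + 138 = (10 - 8*13/103) + 138 = (10 - 8*13*1/103) + 138 = (10 - 104/103) + 138 = 926/103 + 138 = 15140/103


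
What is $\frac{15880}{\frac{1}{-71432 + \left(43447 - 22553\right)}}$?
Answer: $-802543440$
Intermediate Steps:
$\frac{15880}{\frac{1}{-71432 + \left(43447 - 22553\right)}} = \frac{15880}{\frac{1}{-71432 + 20894}} = \frac{15880}{\frac{1}{-50538}} = \frac{15880}{- \frac{1}{50538}} = 15880 \left(-50538\right) = -802543440$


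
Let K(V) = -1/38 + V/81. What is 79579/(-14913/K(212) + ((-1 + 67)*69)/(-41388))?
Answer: -4377764137450/316639525197 ≈ -13.826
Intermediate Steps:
K(V) = -1/38 + V/81 (K(V) = -1*1/38 + V*(1/81) = -1/38 + V/81)
79579/(-14913/K(212) + ((-1 + 67)*69)/(-41388)) = 79579/(-14913/(-1/38 + (1/81)*212) + ((-1 + 67)*69)/(-41388)) = 79579/(-14913/(-1/38 + 212/81) + (66*69)*(-1/41388)) = 79579/(-14913/7975/3078 + 4554*(-1/41388)) = 79579/(-14913*3078/7975 - 759/6898) = 79579/(-45902214/7975 - 759/6898) = 79579/(-316639525197/55011550) = 79579*(-55011550/316639525197) = -4377764137450/316639525197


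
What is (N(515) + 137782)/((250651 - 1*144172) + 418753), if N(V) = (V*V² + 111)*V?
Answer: 17586123893/131308 ≈ 1.3393e+5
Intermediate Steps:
N(V) = V*(111 + V³) (N(V) = (V³ + 111)*V = (111 + V³)*V = V*(111 + V³))
(N(515) + 137782)/((250651 - 1*144172) + 418753) = (515*(111 + 515³) + 137782)/((250651 - 1*144172) + 418753) = (515*(111 + 136590875) + 137782)/((250651 - 144172) + 418753) = (515*136590986 + 137782)/(106479 + 418753) = (70344357790 + 137782)/525232 = 70344495572*(1/525232) = 17586123893/131308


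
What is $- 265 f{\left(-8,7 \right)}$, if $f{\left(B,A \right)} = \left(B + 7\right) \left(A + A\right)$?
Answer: $3710$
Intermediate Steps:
$f{\left(B,A \right)} = 2 A \left(7 + B\right)$ ($f{\left(B,A \right)} = \left(7 + B\right) 2 A = 2 A \left(7 + B\right)$)
$- 265 f{\left(-8,7 \right)} = - 265 \cdot 2 \cdot 7 \left(7 - 8\right) = - 265 \cdot 2 \cdot 7 \left(-1\right) = \left(-265\right) \left(-14\right) = 3710$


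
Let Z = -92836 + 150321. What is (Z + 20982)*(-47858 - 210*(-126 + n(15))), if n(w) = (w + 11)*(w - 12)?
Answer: -2964326326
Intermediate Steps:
n(w) = (-12 + w)*(11 + w) (n(w) = (11 + w)*(-12 + w) = (-12 + w)*(11 + w))
Z = 57485
(Z + 20982)*(-47858 - 210*(-126 + n(15))) = (57485 + 20982)*(-47858 - 210*(-126 + (-132 + 15² - 1*15))) = 78467*(-47858 - 210*(-126 + (-132 + 225 - 15))) = 78467*(-47858 - 210*(-126 + 78)) = 78467*(-47858 - 210*(-48)) = 78467*(-47858 + 10080) = 78467*(-37778) = -2964326326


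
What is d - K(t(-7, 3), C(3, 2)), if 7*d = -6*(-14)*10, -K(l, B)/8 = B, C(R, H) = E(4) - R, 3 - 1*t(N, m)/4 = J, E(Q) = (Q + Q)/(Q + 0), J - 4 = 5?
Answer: 112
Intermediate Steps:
J = 9 (J = 4 + 5 = 9)
E(Q) = 2 (E(Q) = (2*Q)/Q = 2)
t(N, m) = -24 (t(N, m) = 12 - 4*9 = 12 - 36 = -24)
C(R, H) = 2 - R
K(l, B) = -8*B
d = 120 (d = (-6*(-14)*10)/7 = (84*10)/7 = (1/7)*840 = 120)
d - K(t(-7, 3), C(3, 2)) = 120 - (-8)*(2 - 1*3) = 120 - (-8)*(2 - 3) = 120 - (-8)*(-1) = 120 - 1*8 = 120 - 8 = 112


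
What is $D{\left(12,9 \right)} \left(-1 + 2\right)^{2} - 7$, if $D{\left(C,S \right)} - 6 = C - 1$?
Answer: $10$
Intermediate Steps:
$D{\left(C,S \right)} = 5 + C$ ($D{\left(C,S \right)} = 6 + \left(C - 1\right) = 6 + \left(-1 + C\right) = 5 + C$)
$D{\left(12,9 \right)} \left(-1 + 2\right)^{2} - 7 = \left(5 + 12\right) \left(-1 + 2\right)^{2} - 7 = 17 \cdot 1^{2} - 7 = 17 \cdot 1 - 7 = 17 - 7 = 10$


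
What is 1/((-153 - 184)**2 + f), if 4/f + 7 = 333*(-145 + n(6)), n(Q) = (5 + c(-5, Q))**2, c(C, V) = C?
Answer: 12073/1371118536 ≈ 8.8052e-6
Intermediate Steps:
n(Q) = 0 (n(Q) = (5 - 5)**2 = 0**2 = 0)
f = -1/12073 (f = 4/(-7 + 333*(-145 + 0)) = 4/(-7 + 333*(-145)) = 4/(-7 - 48285) = 4/(-48292) = 4*(-1/48292) = -1/12073 ≈ -8.2830e-5)
1/((-153 - 184)**2 + f) = 1/((-153 - 184)**2 - 1/12073) = 1/((-337)**2 - 1/12073) = 1/(113569 - 1/12073) = 1/(1371118536/12073) = 12073/1371118536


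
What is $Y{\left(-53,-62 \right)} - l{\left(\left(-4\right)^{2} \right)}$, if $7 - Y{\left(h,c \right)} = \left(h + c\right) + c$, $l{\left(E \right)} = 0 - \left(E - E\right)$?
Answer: $184$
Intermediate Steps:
$l{\left(E \right)} = 0$ ($l{\left(E \right)} = 0 - 0 = 0 + 0 = 0$)
$Y{\left(h,c \right)} = 7 - h - 2 c$ ($Y{\left(h,c \right)} = 7 - \left(\left(h + c\right) + c\right) = 7 - \left(\left(c + h\right) + c\right) = 7 - \left(h + 2 c\right) = 7 - h - 2 c$)
$Y{\left(-53,-62 \right)} - l{\left(\left(-4\right)^{2} \right)} = \left(7 - -53 - -124\right) - 0 = \left(7 + 53 + 124\right) + 0 = 184 + 0 = 184$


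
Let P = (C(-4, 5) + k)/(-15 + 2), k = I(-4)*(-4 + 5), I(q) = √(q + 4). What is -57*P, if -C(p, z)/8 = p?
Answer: 1824/13 ≈ 140.31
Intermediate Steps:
C(p, z) = -8*p
I(q) = √(4 + q)
k = 0 (k = √(4 - 4)*(-4 + 5) = √0*1 = 0*1 = 0)
P = -32/13 (P = (-8*(-4) + 0)/(-15 + 2) = (32 + 0)/(-13) = 32*(-1/13) = -32/13 ≈ -2.4615)
-57*P = -57*(-32/13) = 1824/13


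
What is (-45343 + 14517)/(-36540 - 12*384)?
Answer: 15413/20574 ≈ 0.74915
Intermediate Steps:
(-45343 + 14517)/(-36540 - 12*384) = -30826/(-36540 - 4608) = -30826/(-41148) = -30826*(-1/41148) = 15413/20574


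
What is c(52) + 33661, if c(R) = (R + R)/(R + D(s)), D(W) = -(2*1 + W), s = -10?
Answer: 504941/15 ≈ 33663.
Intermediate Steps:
D(W) = -2 - W (D(W) = -(2 + W) = -2 - W)
c(R) = 2*R/(8 + R) (c(R) = (R + R)/(R + (-2 - 1*(-10))) = (2*R)/(R + (-2 + 10)) = (2*R)/(R + 8) = (2*R)/(8 + R) = 2*R/(8 + R))
c(52) + 33661 = 2*52/(8 + 52) + 33661 = 2*52/60 + 33661 = 2*52*(1/60) + 33661 = 26/15 + 33661 = 504941/15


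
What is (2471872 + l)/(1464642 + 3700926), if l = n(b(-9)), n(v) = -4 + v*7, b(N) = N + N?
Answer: 137319/286976 ≈ 0.47850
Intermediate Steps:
b(N) = 2*N
n(v) = -4 + 7*v
l = -130 (l = -4 + 7*(2*(-9)) = -4 + 7*(-18) = -4 - 126 = -130)
(2471872 + l)/(1464642 + 3700926) = (2471872 - 130)/(1464642 + 3700926) = 2471742/5165568 = 2471742*(1/5165568) = 137319/286976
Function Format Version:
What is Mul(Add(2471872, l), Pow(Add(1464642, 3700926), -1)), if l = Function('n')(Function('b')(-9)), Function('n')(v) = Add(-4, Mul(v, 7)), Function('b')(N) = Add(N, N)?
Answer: Rational(137319, 286976) ≈ 0.47850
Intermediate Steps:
Function('b')(N) = Mul(2, N)
Function('n')(v) = Add(-4, Mul(7, v))
l = -130 (l = Add(-4, Mul(7, Mul(2, -9))) = Add(-4, Mul(7, -18)) = Add(-4, -126) = -130)
Mul(Add(2471872, l), Pow(Add(1464642, 3700926), -1)) = Mul(Add(2471872, -130), Pow(Add(1464642, 3700926), -1)) = Mul(2471742, Pow(5165568, -1)) = Mul(2471742, Rational(1, 5165568)) = Rational(137319, 286976)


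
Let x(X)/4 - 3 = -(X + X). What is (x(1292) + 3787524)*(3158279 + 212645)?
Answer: 12732654132800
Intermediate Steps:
x(X) = 12 - 8*X (x(X) = 12 + 4*(-(X + X)) = 12 + 4*(-2*X) = 12 - 8*X)
(x(1292) + 3787524)*(3158279 + 212645) = ((12 - 8*1292) + 3787524)*(3158279 + 212645) = ((12 - 10336) + 3787524)*3370924 = (-10324 + 3787524)*3370924 = 3777200*3370924 = 12732654132800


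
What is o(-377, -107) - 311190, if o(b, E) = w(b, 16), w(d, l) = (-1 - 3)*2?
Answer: -311198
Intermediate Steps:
w(d, l) = -8 (w(d, l) = -4*2 = -8)
o(b, E) = -8
o(-377, -107) - 311190 = -8 - 311190 = -311198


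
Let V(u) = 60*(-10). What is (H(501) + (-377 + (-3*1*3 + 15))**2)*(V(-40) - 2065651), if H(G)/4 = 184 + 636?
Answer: -291178157171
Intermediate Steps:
H(G) = 3280 (H(G) = 4*(184 + 636) = 4*820 = 3280)
V(u) = -600
(H(501) + (-377 + (-3*1*3 + 15))**2)*(V(-40) - 2065651) = (3280 + (-377 + (-3*1*3 + 15))**2)*(-600 - 2065651) = (3280 + (-377 + (-3*3 + 15))**2)*(-2066251) = (3280 + (-377 + (-9 + 15))**2)*(-2066251) = (3280 + (-377 + 6)**2)*(-2066251) = (3280 + (-371)**2)*(-2066251) = (3280 + 137641)*(-2066251) = 140921*(-2066251) = -291178157171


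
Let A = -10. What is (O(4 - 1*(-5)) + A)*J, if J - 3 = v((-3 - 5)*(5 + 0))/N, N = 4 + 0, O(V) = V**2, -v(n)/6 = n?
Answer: 4473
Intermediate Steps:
v(n) = -6*n
N = 4
J = 63 (J = 3 - 6*(-3 - 5)*(5 + 0)/4 = 3 - (-48)*5*(1/4) = 3 - 6*(-40)*(1/4) = 3 + 240*(1/4) = 3 + 60 = 63)
(O(4 - 1*(-5)) + A)*J = ((4 - 1*(-5))**2 - 10)*63 = ((4 + 5)**2 - 10)*63 = (9**2 - 10)*63 = (81 - 10)*63 = 71*63 = 4473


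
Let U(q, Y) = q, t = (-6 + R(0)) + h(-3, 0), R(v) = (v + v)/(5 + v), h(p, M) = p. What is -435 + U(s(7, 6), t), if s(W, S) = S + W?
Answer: -422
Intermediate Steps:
R(v) = 2*v/(5 + v) (R(v) = (2*v)/(5 + v) = 2*v/(5 + v))
t = -9 (t = (-6 + 2*0/(5 + 0)) - 3 = (-6 + 2*0/5) - 3 = (-6 + 2*0*(⅕)) - 3 = (-6 + 0) - 3 = -6 - 3 = -9)
-435 + U(s(7, 6), t) = -435 + (6 + 7) = -435 + 13 = -422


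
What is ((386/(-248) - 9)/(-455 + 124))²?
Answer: 1713481/1684609936 ≈ 0.0010171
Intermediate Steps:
((386/(-248) - 9)/(-455 + 124))² = ((386*(-1/248) - 9)/(-331))² = ((-193/124 - 9)*(-1/331))² = (-1309/124*(-1/331))² = (1309/41044)² = 1713481/1684609936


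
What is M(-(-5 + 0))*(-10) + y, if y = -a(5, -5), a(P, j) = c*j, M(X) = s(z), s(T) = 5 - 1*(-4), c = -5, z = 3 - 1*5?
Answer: -115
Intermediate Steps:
z = -2 (z = 3 - 5 = -2)
s(T) = 9 (s(T) = 5 + 4 = 9)
M(X) = 9
a(P, j) = -5*j
y = -25 (y = -(-5)*(-5) = -1*25 = -25)
M(-(-5 + 0))*(-10) + y = 9*(-10) - 25 = -90 - 25 = -115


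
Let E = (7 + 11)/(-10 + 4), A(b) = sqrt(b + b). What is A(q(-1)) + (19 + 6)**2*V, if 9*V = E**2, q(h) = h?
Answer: 625 + I*sqrt(2) ≈ 625.0 + 1.4142*I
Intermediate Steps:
A(b) = sqrt(2)*sqrt(b) (A(b) = sqrt(2*b) = sqrt(2)*sqrt(b))
E = -3 (E = 18/(-6) = 18*(-1/6) = -3)
V = 1 (V = (1/9)*(-3)**2 = (1/9)*9 = 1)
A(q(-1)) + (19 + 6)**2*V = sqrt(2)*sqrt(-1) + (19 + 6)**2*1 = sqrt(2)*I + 25**2*1 = I*sqrt(2) + 625*1 = I*sqrt(2) + 625 = 625 + I*sqrt(2)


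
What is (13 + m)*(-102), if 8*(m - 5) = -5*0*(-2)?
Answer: -1836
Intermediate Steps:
m = 5 (m = 5 + (-5*0*(-2))/8 = 5 + (0*(-2))/8 = 5 + (⅛)*0 = 5 + 0 = 5)
(13 + m)*(-102) = (13 + 5)*(-102) = 18*(-102) = -1836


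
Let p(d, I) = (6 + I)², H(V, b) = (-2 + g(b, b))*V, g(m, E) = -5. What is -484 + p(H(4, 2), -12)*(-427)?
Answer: -15856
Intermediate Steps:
H(V, b) = -7*V (H(V, b) = (-2 - 5)*V = -7*V)
-484 + p(H(4, 2), -12)*(-427) = -484 + (6 - 12)²*(-427) = -484 + (-6)²*(-427) = -484 + 36*(-427) = -484 - 15372 = -15856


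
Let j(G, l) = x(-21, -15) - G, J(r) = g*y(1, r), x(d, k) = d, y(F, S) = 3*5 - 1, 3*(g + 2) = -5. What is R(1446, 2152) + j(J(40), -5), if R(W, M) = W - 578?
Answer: 2695/3 ≈ 898.33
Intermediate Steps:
g = -11/3 (g = -2 + (⅓)*(-5) = -2 - 5/3 = -11/3 ≈ -3.6667)
R(W, M) = -578 + W
y(F, S) = 14 (y(F, S) = 15 - 1 = 14)
J(r) = -154/3 (J(r) = -11/3*14 = -154/3)
j(G, l) = -21 - G
R(1446, 2152) + j(J(40), -5) = (-578 + 1446) + (-21 - 1*(-154/3)) = 868 + (-21 + 154/3) = 868 + 91/3 = 2695/3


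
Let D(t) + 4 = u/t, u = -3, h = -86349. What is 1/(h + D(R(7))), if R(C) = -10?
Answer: -10/863527 ≈ -1.1580e-5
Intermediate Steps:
D(t) = -4 - 3/t
1/(h + D(R(7))) = 1/(-86349 + (-4 - 3/(-10))) = 1/(-86349 + (-4 - 3*(-⅒))) = 1/(-86349 + (-4 + 3/10)) = 1/(-86349 - 37/10) = 1/(-863527/10) = -10/863527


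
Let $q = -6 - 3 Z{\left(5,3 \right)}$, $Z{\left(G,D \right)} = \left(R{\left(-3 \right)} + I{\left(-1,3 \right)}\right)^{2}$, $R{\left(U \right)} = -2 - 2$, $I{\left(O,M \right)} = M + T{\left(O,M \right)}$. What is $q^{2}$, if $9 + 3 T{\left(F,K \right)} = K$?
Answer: $1089$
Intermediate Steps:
$T{\left(F,K \right)} = -3 + \frac{K}{3}$
$I{\left(O,M \right)} = -3 + \frac{4 M}{3}$ ($I{\left(O,M \right)} = M + \left(-3 + \frac{M}{3}\right) = -3 + \frac{4 M}{3}$)
$R{\left(U \right)} = -4$
$Z{\left(G,D \right)} = 9$ ($Z{\left(G,D \right)} = \left(-4 + \left(-3 + \frac{4}{3} \cdot 3\right)\right)^{2} = \left(-4 + \left(-3 + 4\right)\right)^{2} = \left(-4 + 1\right)^{2} = \left(-3\right)^{2} = 9$)
$q = -33$ ($q = -6 - 27 = -33$)
$q^{2} = \left(-33\right)^{2} = 1089$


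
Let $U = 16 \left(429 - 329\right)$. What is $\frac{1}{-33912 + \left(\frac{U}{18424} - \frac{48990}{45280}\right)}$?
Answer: $- \frac{10427984}{353644170205} \approx -2.9487 \cdot 10^{-5}$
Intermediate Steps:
$U = 1600$ ($U = 16 \cdot 100 = 1600$)
$\frac{1}{-33912 + \left(\frac{U}{18424} - \frac{48990}{45280}\right)} = \frac{1}{-33912 + \left(\frac{1600}{18424} - \frac{48990}{45280}\right)} = \frac{1}{-33912 + \left(1600 \cdot \frac{1}{18424} - \frac{4899}{4528}\right)} = \frac{1}{-33912 + \left(\frac{200}{2303} - \frac{4899}{4528}\right)} = \frac{1}{-33912 - \frac{10376797}{10427984}} = \frac{1}{- \frac{353644170205}{10427984}} = - \frac{10427984}{353644170205}$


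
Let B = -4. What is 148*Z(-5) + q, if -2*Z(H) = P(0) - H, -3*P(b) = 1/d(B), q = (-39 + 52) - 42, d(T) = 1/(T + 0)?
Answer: -1493/3 ≈ -497.67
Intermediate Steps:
d(T) = 1/T
q = -29 (q = 13 - 42 = -29)
P(b) = 4/3 (P(b) = -1/(3*(1/(-4))) = -1/(3*(-1/4)) = -1/3*(-4) = 4/3)
Z(H) = -2/3 + H/2 (Z(H) = -(4/3 - H)/2 = -2/3 + H/2)
148*Z(-5) + q = 148*(-2/3 + (1/2)*(-5)) - 29 = 148*(-2/3 - 5/2) - 29 = 148*(-19/6) - 29 = -1406/3 - 29 = -1493/3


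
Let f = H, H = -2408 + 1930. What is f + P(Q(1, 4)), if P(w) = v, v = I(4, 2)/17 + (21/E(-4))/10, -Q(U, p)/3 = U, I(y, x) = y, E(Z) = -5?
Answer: -406457/850 ≈ -478.18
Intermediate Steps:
Q(U, p) = -3*U
v = -157/850 (v = 4/17 + (21/(-5))/10 = 4*(1/17) + (21*(-1/5))*(1/10) = 4/17 - 21/5*1/10 = 4/17 - 21/50 = -157/850 ≈ -0.18471)
P(w) = -157/850
H = -478
f = -478
f + P(Q(1, 4)) = -478 - 157/850 = -406457/850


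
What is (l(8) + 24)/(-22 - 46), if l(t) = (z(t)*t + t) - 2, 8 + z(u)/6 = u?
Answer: -15/34 ≈ -0.44118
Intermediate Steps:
z(u) = -48 + 6*u
l(t) = -2 + t + t*(-48 + 6*t) (l(t) = ((-48 + 6*t)*t + t) - 2 = (t*(-48 + 6*t) + t) - 2 = (t + t*(-48 + 6*t)) - 2 = -2 + t + t*(-48 + 6*t))
(l(8) + 24)/(-22 - 46) = ((-2 + 8 + 6*8*(-8 + 8)) + 24)/(-22 - 46) = ((-2 + 8 + 6*8*0) + 24)/(-68) = ((-2 + 8 + 0) + 24)*(-1/68) = (6 + 24)*(-1/68) = 30*(-1/68) = -15/34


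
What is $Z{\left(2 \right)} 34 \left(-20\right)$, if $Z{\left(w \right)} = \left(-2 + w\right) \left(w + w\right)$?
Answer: $0$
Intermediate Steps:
$Z{\left(w \right)} = 2 w \left(-2 + w\right)$ ($Z{\left(w \right)} = \left(-2 + w\right) 2 w = 2 w \left(-2 + w\right)$)
$Z{\left(2 \right)} 34 \left(-20\right) = 2 \cdot 2 \left(-2 + 2\right) 34 \left(-20\right) = 2 \cdot 2 \cdot 0 \cdot 34 \left(-20\right) = 0 \cdot 34 \left(-20\right) = 0 \left(-20\right) = 0$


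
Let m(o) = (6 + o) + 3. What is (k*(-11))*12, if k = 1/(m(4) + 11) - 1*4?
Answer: 1045/2 ≈ 522.50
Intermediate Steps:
m(o) = 9 + o
k = -95/24 (k = 1/((9 + 4) + 11) - 1*4 = 1/(13 + 11) - 4 = 1/24 - 4 = -95/24 ≈ -3.9583)
(k*(-11))*12 = -95/24*(-11)*12 = (1045/24)*12 = 1045/2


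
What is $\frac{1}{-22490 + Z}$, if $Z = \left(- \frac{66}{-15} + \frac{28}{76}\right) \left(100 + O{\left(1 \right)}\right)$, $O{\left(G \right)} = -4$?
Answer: $- \frac{95}{2093062} \approx -4.5388 \cdot 10^{-5}$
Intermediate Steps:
$Z = \frac{43488}{95}$ ($Z = \left(- \frac{66}{-15} + \frac{28}{76}\right) \left(100 - 4\right) = \left(\left(-66\right) \left(- \frac{1}{15}\right) + 28 \cdot \frac{1}{76}\right) 96 = \left(\frac{22}{5} + \frac{7}{19}\right) 96 = \frac{453}{95} \cdot 96 = \frac{43488}{95} \approx 457.77$)
$\frac{1}{-22490 + Z} = \frac{1}{-22490 + \frac{43488}{95}} = \frac{1}{- \frac{2093062}{95}} = - \frac{95}{2093062}$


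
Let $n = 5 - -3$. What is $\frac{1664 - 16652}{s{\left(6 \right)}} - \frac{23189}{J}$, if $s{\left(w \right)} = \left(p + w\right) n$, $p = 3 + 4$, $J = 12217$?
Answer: $- \frac{46380013}{317642} \approx -146.01$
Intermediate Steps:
$n = 8$ ($n = 5 + 3 = 8$)
$p = 7$
$s{\left(w \right)} = 56 + 8 w$ ($s{\left(w \right)} = \left(7 + w\right) 8 = 56 + 8 w$)
$\frac{1664 - 16652}{s{\left(6 \right)}} - \frac{23189}{J} = \frac{1664 - 16652}{56 + 8 \cdot 6} - \frac{23189}{12217} = - \frac{14988}{56 + 48} - \frac{23189}{12217} = - \frac{14988}{104} - \frac{23189}{12217} = \left(-14988\right) \frac{1}{104} - \frac{23189}{12217} = - \frac{3747}{26} - \frac{23189}{12217} = - \frac{46380013}{317642}$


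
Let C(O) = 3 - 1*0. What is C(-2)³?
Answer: 27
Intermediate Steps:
C(O) = 3 (C(O) = 3 + 0 = 3)
C(-2)³ = 3³ = 27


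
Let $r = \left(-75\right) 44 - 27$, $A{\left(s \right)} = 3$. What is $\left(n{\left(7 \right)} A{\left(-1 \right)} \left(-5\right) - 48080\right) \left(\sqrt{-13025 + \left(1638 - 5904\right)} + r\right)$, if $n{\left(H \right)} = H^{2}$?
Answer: $162407505 - 48815 i \sqrt{17291} \approx 1.6241 \cdot 10^{8} - 6.4189 \cdot 10^{6} i$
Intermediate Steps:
$r = -3327$ ($r = -3300 - 27 = -3327$)
$\left(n{\left(7 \right)} A{\left(-1 \right)} \left(-5\right) - 48080\right) \left(\sqrt{-13025 + \left(1638 - 5904\right)} + r\right) = \left(7^{2} \cdot 3 \left(-5\right) - 48080\right) \left(\sqrt{-13025 + \left(1638 - 5904\right)} - 3327\right) = \left(49 \cdot 3 \left(-5\right) - 48080\right) \left(\sqrt{-13025 - 4266} - 3327\right) = \left(147 \left(-5\right) - 48080\right) \left(\sqrt{-17291} - 3327\right) = \left(-735 - 48080\right) \left(i \sqrt{17291} - 3327\right) = - 48815 \left(-3327 + i \sqrt{17291}\right) = 162407505 - 48815 i \sqrt{17291}$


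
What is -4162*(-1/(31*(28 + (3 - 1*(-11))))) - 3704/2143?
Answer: 2048279/1395093 ≈ 1.4682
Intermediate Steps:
-4162*(-1/(31*(28 + (3 - 1*(-11))))) - 3704/2143 = -4162*(-1/(31*(28 + (3 + 11)))) - 3704*1/2143 = -4162*(-1/(31*(28 + 14))) - 3704/2143 = -4162/((-31*42)) - 3704/2143 = -4162/(-1302) - 3704/2143 = -4162*(-1/1302) - 3704/2143 = 2081/651 - 3704/2143 = 2048279/1395093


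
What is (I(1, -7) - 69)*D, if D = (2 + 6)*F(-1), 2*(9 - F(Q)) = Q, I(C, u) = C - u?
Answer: -4636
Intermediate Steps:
F(Q) = 9 - Q/2
D = 76 (D = (2 + 6)*(9 - 1/2*(-1)) = 8*(9 + 1/2) = 8*(19/2) = 76)
(I(1, -7) - 69)*D = ((1 - 1*(-7)) - 69)*76 = ((1 + 7) - 69)*76 = (8 - 69)*76 = -61*76 = -4636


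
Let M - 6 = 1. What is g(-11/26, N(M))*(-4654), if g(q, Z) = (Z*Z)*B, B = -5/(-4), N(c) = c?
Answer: -570115/2 ≈ -2.8506e+5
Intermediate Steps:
M = 7 (M = 6 + 1 = 7)
B = 5/4 (B = -5*(-¼) = 5/4 ≈ 1.2500)
g(q, Z) = 5*Z²/4 (g(q, Z) = (Z*Z)*(5/4) = Z²*(5/4) = 5*Z²/4)
g(-11/26, N(M))*(-4654) = ((5/4)*7²)*(-4654) = ((5/4)*49)*(-4654) = (245/4)*(-4654) = -570115/2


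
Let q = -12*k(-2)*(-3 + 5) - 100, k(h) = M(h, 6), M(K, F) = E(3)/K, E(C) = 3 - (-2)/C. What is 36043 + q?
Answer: 35987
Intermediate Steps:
E(C) = 3 + 2/C
M(K, F) = 11/(3*K) (M(K, F) = (3 + 2/3)/K = (3 + 2*(⅓))/K = (3 + ⅔)/K = 11/(3*K))
k(h) = 11/(3*h)
q = -56 (q = -12*(11/3)/(-2)*(-3 + 5) - 100 = -12*(11/3)*(-½)*2 - 100 = -(-22)*2 - 100 = -12*(-11/3) - 100 = 44 - 100 = -56)
36043 + q = 36043 - 56 = 35987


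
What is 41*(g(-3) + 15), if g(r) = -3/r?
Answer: 656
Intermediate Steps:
41*(g(-3) + 15) = 41*(-3/(-3) + 15) = 41*(-3*(-⅓) + 15) = 41*(1 + 15) = 41*16 = 656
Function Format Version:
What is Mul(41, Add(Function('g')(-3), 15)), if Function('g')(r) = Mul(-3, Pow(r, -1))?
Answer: 656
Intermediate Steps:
Mul(41, Add(Function('g')(-3), 15)) = Mul(41, Add(Mul(-3, Pow(-3, -1)), 15)) = Mul(41, Add(Mul(-3, Rational(-1, 3)), 15)) = Mul(41, Add(1, 15)) = Mul(41, 16) = 656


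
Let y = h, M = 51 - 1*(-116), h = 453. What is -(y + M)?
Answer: -620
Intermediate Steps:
M = 167 (M = 51 + 116 = 167)
y = 453
-(y + M) = -(453 + 167) = -1*620 = -620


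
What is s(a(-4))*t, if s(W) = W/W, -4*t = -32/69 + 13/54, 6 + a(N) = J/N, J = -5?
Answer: 277/4968 ≈ 0.055757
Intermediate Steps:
a(N) = -6 - 5/N
t = 277/4968 (t = -(-32/69 + 13/54)/4 = -¼*(-277/1242) = 277/4968 ≈ 0.055757)
s(W) = 1
s(a(-4))*t = 1*(277/4968) = 277/4968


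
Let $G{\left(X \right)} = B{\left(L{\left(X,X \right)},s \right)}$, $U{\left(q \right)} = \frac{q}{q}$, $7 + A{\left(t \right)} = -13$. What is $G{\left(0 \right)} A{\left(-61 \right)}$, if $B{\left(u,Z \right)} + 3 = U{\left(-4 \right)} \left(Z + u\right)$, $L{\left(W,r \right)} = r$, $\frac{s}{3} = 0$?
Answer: $60$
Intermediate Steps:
$s = 0$ ($s = 3 \cdot 0 = 0$)
$A{\left(t \right)} = -20$ ($A{\left(t \right)} = -7 - 13 = -20$)
$U{\left(q \right)} = 1$
$B{\left(u,Z \right)} = -3 + Z + u$ ($B{\left(u,Z \right)} = -3 + 1 \left(Z + u\right) = -3 + \left(Z + u\right) = -3 + Z + u$)
$G{\left(X \right)} = -3 + X$ ($G{\left(X \right)} = -3 + 0 + X = -3 + X$)
$G{\left(0 \right)} A{\left(-61 \right)} = \left(-3 + 0\right) \left(-20\right) = \left(-3\right) \left(-20\right) = 60$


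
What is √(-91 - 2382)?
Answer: I*√2473 ≈ 49.729*I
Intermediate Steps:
√(-91 - 2382) = √(-2473) = I*√2473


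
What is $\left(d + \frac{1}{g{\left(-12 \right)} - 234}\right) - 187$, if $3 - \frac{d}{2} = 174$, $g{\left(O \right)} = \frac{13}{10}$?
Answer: $- \frac{1230993}{2327} \approx -529.0$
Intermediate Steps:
$g{\left(O \right)} = \frac{13}{10}$ ($g{\left(O \right)} = 13 \cdot \frac{1}{10} = \frac{13}{10}$)
$d = -342$ ($d = 6 - 348 = -342$)
$\left(d + \frac{1}{g{\left(-12 \right)} - 234}\right) - 187 = \left(-342 + \frac{1}{\frac{13}{10} - 234}\right) - 187 = \left(-342 + \frac{1}{- \frac{2327}{10}}\right) - 187 = \left(-342 - \frac{10}{2327}\right) - 187 = - \frac{795844}{2327} - 187 = - \frac{1230993}{2327}$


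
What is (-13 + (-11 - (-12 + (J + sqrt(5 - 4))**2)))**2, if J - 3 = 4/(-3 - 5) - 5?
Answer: 3249/16 ≈ 203.06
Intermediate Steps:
J = -5/2 (J = 3 + (4/(-3 - 5) - 5) = 3 + (4/(-8) - 5) = 3 + (4*(-1/8) - 5) = 3 + (-1/2 - 5) = 3 - 11/2 = -5/2 ≈ -2.5000)
(-13 + (-11 - (-12 + (J + sqrt(5 - 4))**2)))**2 = (-13 + (-11 - (-12 + (-5/2 + sqrt(5 - 4))**2)))**2 = (-13 + (-11 - (-12 + (-5/2 + sqrt(1))**2)))**2 = (-13 + (-11 - (-12 + (-5/2 + 1)**2)))**2 = (-13 + (-11 - (-12 + (-3/2)**2)))**2 = (-13 + (-11 - (-12 + 9/4)))**2 = (-13 + (-11 - 1*(-39/4)))**2 = (-13 + (-11 + 39/4))**2 = (-13 - 5/4)**2 = (-57/4)**2 = 3249/16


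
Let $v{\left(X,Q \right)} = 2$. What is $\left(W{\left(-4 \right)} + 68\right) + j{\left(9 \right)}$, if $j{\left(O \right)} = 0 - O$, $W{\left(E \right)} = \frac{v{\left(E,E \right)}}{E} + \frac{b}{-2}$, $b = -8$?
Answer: $\frac{125}{2} \approx 62.5$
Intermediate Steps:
$W{\left(E \right)} = 4 + \frac{2}{E}$ ($W{\left(E \right)} = \frac{2}{E} - \frac{8}{-2} = \frac{2}{E} - -4 = \frac{2}{E} + 4 = 4 + \frac{2}{E}$)
$j{\left(O \right)} = - O$
$\left(W{\left(-4 \right)} + 68\right) + j{\left(9 \right)} = \left(\left(4 + \frac{2}{-4}\right) + 68\right) - 9 = \left(\left(4 + 2 \left(- \frac{1}{4}\right)\right) + 68\right) - 9 = \left(\left(4 - \frac{1}{2}\right) + 68\right) - 9 = \left(\frac{7}{2} + 68\right) - 9 = \frac{143}{2} - 9 = \frac{125}{2}$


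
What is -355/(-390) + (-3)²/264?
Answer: 3241/3432 ≈ 0.94435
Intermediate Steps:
-355/(-390) + (-3)²/264 = -355*(-1/390) + 9*(1/264) = 71/78 + 3/88 = 3241/3432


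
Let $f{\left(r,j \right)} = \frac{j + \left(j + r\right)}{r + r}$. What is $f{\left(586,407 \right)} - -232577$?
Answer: $\frac{68145411}{293} \approx 2.3258 \cdot 10^{5}$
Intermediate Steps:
$f{\left(r,j \right)} = \frac{r + 2 j}{2 r}$
$f{\left(586,407 \right)} - -232577 = \frac{407 + \frac{1}{2} \cdot 586}{586} - -232577 = \frac{407 + 293}{586} + 232577 = \frac{1}{586} \cdot 700 + 232577 = \frac{350}{293} + 232577 = \frac{68145411}{293}$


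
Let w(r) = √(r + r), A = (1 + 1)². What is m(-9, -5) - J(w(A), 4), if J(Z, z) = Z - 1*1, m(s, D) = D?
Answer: -4 - 2*√2 ≈ -6.8284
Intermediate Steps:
A = 4 (A = 2² = 4)
w(r) = √2*√r (w(r) = √(2*r) = √2*√r)
J(Z, z) = -1 + Z (J(Z, z) = Z - 1 = -1 + Z)
m(-9, -5) - J(w(A), 4) = -5 - (-1 + √2*√4) = -5 - (-1 + √2*2) = -5 - (-1 + 2*√2) = -5 + (1 - 2*√2) = -4 - 2*√2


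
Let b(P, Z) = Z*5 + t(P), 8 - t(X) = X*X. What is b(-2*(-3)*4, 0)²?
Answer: 322624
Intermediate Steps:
t(X) = 8 - X² (t(X) = 8 - X*X = 8 - X²)
b(P, Z) = 8 - P² + 5*Z (b(P, Z) = Z*5 + (8 - P²) = 5*Z + (8 - P²) = 8 - P² + 5*Z)
b(-2*(-3)*4, 0)² = (8 - (-2*(-3)*4)² + 5*0)² = (8 - (6*4)² + 0)² = (8 - 1*24² + 0)² = (8 - 1*576 + 0)² = (8 - 576 + 0)² = (-568)² = 322624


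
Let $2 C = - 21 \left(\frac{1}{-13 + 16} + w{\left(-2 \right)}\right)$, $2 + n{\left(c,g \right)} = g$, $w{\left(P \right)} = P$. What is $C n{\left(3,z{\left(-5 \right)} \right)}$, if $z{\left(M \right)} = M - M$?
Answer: $-35$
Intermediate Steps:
$z{\left(M \right)} = 0$
$n{\left(c,g \right)} = -2 + g$
$C = \frac{35}{2}$ ($C = \frac{\left(-21\right) \left(\frac{1}{-13 + 16} - 2\right)}{2} = \frac{\left(-21\right) \left(\frac{1}{3} - 2\right)}{2} = \frac{\left(-21\right) \left(- \frac{5}{3}\right)}{2} = \frac{1}{2} \cdot 35 = \frac{35}{2} \approx 17.5$)
$C n{\left(3,z{\left(-5 \right)} \right)} = \frac{35 \left(-2 + 0\right)}{2} = \frac{35}{2} \left(-2\right) = -35$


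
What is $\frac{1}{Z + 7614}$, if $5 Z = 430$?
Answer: $\frac{1}{7700} \approx 0.00012987$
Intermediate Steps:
$Z = 86$ ($Z = \frac{1}{5} \cdot 430 = 86$)
$\frac{1}{Z + 7614} = \frac{1}{86 + 7614} = \frac{1}{7700}$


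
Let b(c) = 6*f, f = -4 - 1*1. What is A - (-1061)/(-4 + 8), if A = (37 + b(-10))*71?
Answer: 3049/4 ≈ 762.25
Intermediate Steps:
f = -5 (f = -4 - 1 = -5)
b(c) = -30 (b(c) = 6*(-5) = -30)
A = 497 (A = (37 - 30)*71 = 7*71 = 497)
A - (-1061)/(-4 + 8) = 497 - (-1061)/(-4 + 8) = 497 - (-1061)/4 = 497 - 1*(-1061/4) = 497 + 1061/4 = 3049/4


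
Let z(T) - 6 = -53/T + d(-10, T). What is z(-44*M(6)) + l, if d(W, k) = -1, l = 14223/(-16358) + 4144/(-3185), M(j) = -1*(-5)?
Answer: 100549279/32748716 ≈ 3.0703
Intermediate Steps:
M(j) = 5
l = -16155401/7442890 (l = 14223*(-1/16358) + 4144*(-1/3185) = -14223/16358 - 592/455 = -16155401/7442890 ≈ -2.1706)
z(T) = 5 - 53/T (z(T) = 6 + (-53/T - 1) = 6 + (-1 - 53/T) = 5 - 53/T)
z(-44*M(6)) + l = (5 - 53/((-44*5))) - 16155401/7442890 = (5 - 53/(-220)) - 16155401/7442890 = (5 - 53*(-1/220)) - 16155401/7442890 = (5 + 53/220) - 16155401/7442890 = 1153/220 - 16155401/7442890 = 100549279/32748716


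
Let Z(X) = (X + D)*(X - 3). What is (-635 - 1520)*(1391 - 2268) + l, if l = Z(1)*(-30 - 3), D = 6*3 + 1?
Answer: 1891255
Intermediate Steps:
D = 19 (D = 18 + 1 = 19)
Z(X) = (-3 + X)*(19 + X) (Z(X) = (X + 19)*(X - 3) = (19 + X)*(-3 + X) = (-3 + X)*(19 + X))
l = 1320 (l = (-57 + 1**2 + 16*1)*(-30 - 3) = (-57 + 1 + 16)*(-33) = -40*(-33) = 1320)
(-635 - 1520)*(1391 - 2268) + l = (-635 - 1520)*(1391 - 2268) + 1320 = -2155*(-877) + 1320 = 1889935 + 1320 = 1891255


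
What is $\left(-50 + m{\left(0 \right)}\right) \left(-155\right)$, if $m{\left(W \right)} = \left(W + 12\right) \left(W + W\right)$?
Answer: $7750$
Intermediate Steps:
$m{\left(W \right)} = 2 W \left(12 + W\right)$ ($m{\left(W \right)} = \left(12 + W\right) 2 W = 2 W \left(12 + W\right)$)
$\left(-50 + m{\left(0 \right)}\right) \left(-155\right) = \left(-50 + 2 \cdot 0 \left(12 + 0\right)\right) \left(-155\right) = \left(-50 + 2 \cdot 0 \cdot 12\right) \left(-155\right) = \left(-50 + 0\right) \left(-155\right) = \left(-50\right) \left(-155\right) = 7750$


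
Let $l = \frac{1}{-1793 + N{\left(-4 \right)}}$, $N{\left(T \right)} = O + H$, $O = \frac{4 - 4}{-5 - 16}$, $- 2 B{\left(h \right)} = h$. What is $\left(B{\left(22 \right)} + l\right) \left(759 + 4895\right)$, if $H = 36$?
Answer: $- \frac{109280512}{1757} \approx -62197.0$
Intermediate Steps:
$B{\left(h \right)} = - \frac{h}{2}$
$O = 0$ ($O = \frac{0}{-21} = 0 \left(- \frac{1}{21}\right) = 0$)
$N{\left(T \right)} = 36$ ($N{\left(T \right)} = 0 + 36 = 36$)
$l = - \frac{1}{1757}$ ($l = \frac{1}{-1793 + 36} = \frac{1}{-1757} = - \frac{1}{1757} \approx -0.00056915$)
$\left(B{\left(22 \right)} + l\right) \left(759 + 4895\right) = \left(\left(- \frac{1}{2}\right) 22 - \frac{1}{1757}\right) \left(759 + 4895\right) = \left(-11 - \frac{1}{1757}\right) 5654 = \left(- \frac{19328}{1757}\right) 5654 = - \frac{109280512}{1757}$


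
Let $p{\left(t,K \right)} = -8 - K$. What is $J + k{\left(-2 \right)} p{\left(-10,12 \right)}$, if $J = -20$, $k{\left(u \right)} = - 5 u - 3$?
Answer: $-160$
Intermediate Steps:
$k{\left(u \right)} = -3 - 5 u$
$J + k{\left(-2 \right)} p{\left(-10,12 \right)} = -20 + \left(-3 - -10\right) \left(-8 - 12\right) = -20 + \left(-3 + 10\right) \left(-8 - 12\right) = -20 + 7 \left(-20\right) = -20 - 140 = -160$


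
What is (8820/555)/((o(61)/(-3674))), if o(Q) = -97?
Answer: 2160312/3589 ≈ 601.93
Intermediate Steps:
(8820/555)/((o(61)/(-3674))) = (8820/555)/((-97/(-3674))) = (8820*(1/555))/((-97*(-1/3674))) = 588/(37*(97/3674)) = (588/37)*(3674/97) = 2160312/3589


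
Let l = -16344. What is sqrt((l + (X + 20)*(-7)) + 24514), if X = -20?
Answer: sqrt(8170) ≈ 90.388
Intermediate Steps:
sqrt((l + (X + 20)*(-7)) + 24514) = sqrt((-16344 + (-20 + 20)*(-7)) + 24514) = sqrt((-16344 + 0*(-7)) + 24514) = sqrt((-16344 + 0) + 24514) = sqrt(-16344 + 24514) = sqrt(8170)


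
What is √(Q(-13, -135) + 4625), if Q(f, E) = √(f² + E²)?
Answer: √(4625 + √18394) ≈ 68.997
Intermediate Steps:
Q(f, E) = √(E² + f²)
√(Q(-13, -135) + 4625) = √(√((-135)² + (-13)²) + 4625) = √(√(18225 + 169) + 4625) = √(√18394 + 4625) = √(4625 + √18394)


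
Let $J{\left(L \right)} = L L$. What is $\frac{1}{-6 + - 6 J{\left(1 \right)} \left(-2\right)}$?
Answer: $\frac{1}{6} \approx 0.16667$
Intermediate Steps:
$J{\left(L \right)} = L^{2}$
$\frac{1}{-6 + - 6 J{\left(1 \right)} \left(-2\right)} = \frac{1}{-6 + - 6 \cdot 1^{2} \left(-2\right)} = \frac{1}{-6 + \left(-6\right) 1 \left(-2\right)} = \frac{1}{-6 - -12} = \frac{1}{-6 + 12} = \frac{1}{6}$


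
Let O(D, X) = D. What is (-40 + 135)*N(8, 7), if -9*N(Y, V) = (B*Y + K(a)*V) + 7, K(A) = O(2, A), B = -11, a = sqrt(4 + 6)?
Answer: 6365/9 ≈ 707.22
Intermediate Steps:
a = sqrt(10) ≈ 3.1623
K(A) = 2
N(Y, V) = -7/9 - 2*V/9 + 11*Y/9 (N(Y, V) = -((-11*Y + 2*V) + 7)/9 = -(7 - 11*Y + 2*V)/9 = -7/9 - 2*V/9 + 11*Y/9)
(-40 + 135)*N(8, 7) = (-40 + 135)*(-7/9 - 2/9*7 + (11/9)*8) = 95*(-7/9 - 14/9 + 88/9) = 95*(67/9) = 6365/9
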